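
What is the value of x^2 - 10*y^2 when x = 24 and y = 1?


x^2 - d*y^2
= 24^2 - 10*1^2
= 576 - 10
= 566

566


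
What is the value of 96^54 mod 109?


p = 109 is prime and the exponent is (p-1)/2 = 54, so by Euler's criterion 96^54 = (96/109) = +1 or -1 mod 109.
Compute by square-and-multiply:
  54 = 32 + 16 + 4 + 2 (binary 110110)
  Repeated squaring mod 109: 96^1 = 96, 96^2 = 60, 96^4 = 3, 96^8 = 9, 96^16 = 81, 96^32 = 21
  96^54 = 96^32 * 96^16 * 96^4 * 96^2 = 21 * 81 * 3 * 60 mod 109
    21 * 81 = 1701 = 66 mod 109
    66 * 3 = 198 = 89 mod 109
    89 * 60 = 5340 = 108 mod 109
  96^54 = 108 mod 109
Result 108 = p - 1 = -1 mod 109: 96 is a quadratic non-residue mod 109. As a residue in [0, p-1] the value is 108.
96^54 mod 109 = 108

108


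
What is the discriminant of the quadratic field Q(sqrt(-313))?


For K = Q(sqrt(d)) with d squarefree: disc(K) = d if d = 1 mod 4, and disc(K) = 4d if d = 2 or 3 mod 4.
Here d = -313, and d mod 4 = 3.
d = 3 mod 4, not 1 (O_K = Z[sqrt(d)]), so disc(K) = 4d = 4 * (-313) = -1252

-1252


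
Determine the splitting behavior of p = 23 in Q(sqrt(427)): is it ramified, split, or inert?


K = Q(sqrt(427)). Since d mod 4 = 3, disc(K) = 1708.
Check p | disc: 1708 mod 23 = 6.
p does not divide disc. Compute Legendre symbol (d/p):
13^((23-1)/2) mod 23 = 1
(d/p) = 1, so p splits: (p) = P*P' with e=1, f=1, g=2.
Therefore p is split.

split


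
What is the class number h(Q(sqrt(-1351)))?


K = Q(sqrt(-1351)). d mod 4 = 1, so D = disc(K) = d = -1351
h(K) equals the number of primitive reduced positive-definite forms (a, b, c) = a*x^2 + b*x*y + c*y^2 with b^2 - 4ac = D,
where reduced means |b| <= a <= c, with b >= 0 whenever |b| = a or a = c, and primitive means gcd(a, b, c) = 1.
Reduced forces 3a^2 <= |D| = 1351, so 1 <= a <= 21; b must have the parity of D, and c = (b^2 - D)/(4a) must be an integer >= a.
Enumerate a = 1..21, b in [-a, a]:
  a=1: (1, 1, 338)  [1]
  a=2: (2, -1, 169), (2, 1, 169)  [2]
  a=3: none
  a=4: (4, -3, 85), (4, 3, 85)  [2]
  a=5: (5, -3, 68), (5, 3, 68)  [2]
  a=6: none
  a=7: (7, 7, 50)  [1]
  a=8: (8, -5, 43), (8, 5, 43)  [2]
  a=9: none
  a=10: (10, -7, 35), (10, -3, 34), (10, 3, 34), (10, 7, 35)  [4]
  a=11..12: none
  a=13: (13, -1, 26), (13, 1, 26)  [2]
  a=14: (14, -7, 25), (14, 7, 25)  [2]
  a=15: none
  a=16: (16, -11, 23), (16, 11, 23)  [2]
  a=17: (17, -3, 20), (17, 3, 20)  [2]
  a=18: none
  a=19: (19, -13, 20), (19, 13, 20)  [2]
  a=20..21: none
Total reduced forms: 1 + 2 + 2 + 2 + 1 + 2 + 4 + 2 + 2 + 2 + 2 + 2 = 24
h = 24

24


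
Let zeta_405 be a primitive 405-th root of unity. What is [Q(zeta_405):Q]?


The degree equals Euler's totient phi(405).
405 = 3^4 * 5
phi(405) = 216

216


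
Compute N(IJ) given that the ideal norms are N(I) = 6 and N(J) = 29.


N(IJ) = N(I) * N(J)
= 6 * 29
= 174

174


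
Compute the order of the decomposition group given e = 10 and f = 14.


|D_P| = e * f
= 10 * 14
= 140

140


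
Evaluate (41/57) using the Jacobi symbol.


Compute (41/57) via quadratic reciprocity:
  reciprocity: (41/57) -> +(57/41)
  reduce: (16/41)
  pull out 2: (2/41) = +1  (since 41 mod 8 = 1)
  pull out 2: (2/41) = +1  (since 41 mod 8 = 1)
  pull out 2: (2/41) = +1  (since 41 mod 8 = 1)
  pull out 2: (2/41) = +1  (since 41 mod 8 = 1)
  (1/41) = 1
Product of signs = 1

1


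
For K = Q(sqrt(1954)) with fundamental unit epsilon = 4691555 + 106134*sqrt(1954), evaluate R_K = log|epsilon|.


epsilon = 4691555 + 106134*sqrt(1954)
= 9.3831e+06
R = ln(9.3831e+06)
= 16.0544

16.0544


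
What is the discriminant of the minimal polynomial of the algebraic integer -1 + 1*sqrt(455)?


The element -1 + 1*sqrt(455) has minimal polynomial:
x^2 + 2*x - 454
Discriminant = (2)^2 - 4*(-454)
= 4 + 1816
= 1820

1820


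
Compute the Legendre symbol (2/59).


p = 59 is prime, so compute (2/59) with the reciprocity algorithm (Jacobi-symbol steps: pull out 2s via (2/n), flip via reciprocity, reduce):
  pull out 2: (2/59) = -1  (since 59 mod 8 = 3)
  (1/59) = 1
Product of signs = -1
(2/59) = -1

-1


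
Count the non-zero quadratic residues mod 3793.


For prime p, the number of non-zero quadratic residues is (p-1)/2.
= (3793-1)/2
= 1896

1896


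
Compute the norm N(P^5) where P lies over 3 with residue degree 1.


N(P^a) = p^(a*f)
= 3^(5*1)
= 3^5
= 243

243


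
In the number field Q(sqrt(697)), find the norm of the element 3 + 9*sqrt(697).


N(a + b*sqrt(d)) = a^2 - d*b^2
= (3)^2 - (697)*(9)^2
= 9 - 56457
= -56448

-56448


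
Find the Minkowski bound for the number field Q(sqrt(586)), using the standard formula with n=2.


d = 586, d mod 4 = 2, so disc(K) = 4d = 2344; |disc(K)| = 2344
Real quadratic field, so n = 2, s = r2 = 0, r1 = 2
M = (n!/n^n) * (4/pi)^s * sqrt(|disc(K)|) = (2!/2^2) * (4/pi)^0 * sqrt(2344)
= 0.5 * 1.000000 * 48.414874
= 24.2074

24.2074


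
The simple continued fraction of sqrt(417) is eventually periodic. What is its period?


Run the CF algorithm for sqrt(417).
a_0 = floor(sqrt(417)) = 20; set m_0=0, q_0=1.
Recurrence: m' = q*a - m,  q' = (d - m'^2)/q,  a' = floor((a_0 + m')/q').
  step 1: m=20, q=17, a=2
  step 2: m=14, q=13, a=2
  step 3: m=12, q=21, a=1
  step 4: m=9, q=16, a=1
  step 5: m=7, q=23, a=1
  step 6: m=16, q=7, a=5
  step 7: m=19, q=8, a=4
  step 8: m=13, q=31, a=1
  step 9: m=18, q=3, a=12
  step 10: m=18, q=31, a=1
  step 11: m=13, q=8, a=4
  step 12: m=19, q=7, a=5
  step 13: m=16, q=23, a=1
  step 14: m=7, q=16, a=1
  step 15: m=9, q=21, a=1
  step 16: m=12, q=13, a=2
  step 17: m=14, q=17, a=2
  step 18: m=20, q=1, a=40
a_18 = 2*a_0 = 40, so the period closes here.
sqrt(417) = [20; 2, 2, 1, 1, 1, 5, 4, 1, 12, 1, 4, 5, 1, 1, 1, 2, 2, 40]
Period length = 18

18


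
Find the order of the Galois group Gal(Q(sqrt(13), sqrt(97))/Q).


The 2 square roots of distinct primes are multiplicatively independent over Q,
so [K:Q] = 2^2 and Gal(K/Q) is isomorphic to (Z/2Z)^2.
|Gal| = 2^2 = 4

4


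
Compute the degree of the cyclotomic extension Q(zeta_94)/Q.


The degree equals Euler's totient phi(94).
94 = 2 * 47
phi(94) = 46

46


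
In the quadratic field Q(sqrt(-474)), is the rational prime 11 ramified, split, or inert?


K = Q(sqrt(-474)). Since d mod 4 = 2, disc(K) = -1896.
Check p | disc: -1896 mod 11 = 7.
p does not divide disc. Compute Legendre symbol (d/p):
10^((11-1)/2) mod 11 = -1
(d/p) = -1, so p is inert: (p) stays prime with e=1, f=2, g=1.
Therefore p is inert.

inert


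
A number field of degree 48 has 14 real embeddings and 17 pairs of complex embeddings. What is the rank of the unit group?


By Dirichlet's unit theorem:
rank = r1 + r2 - 1
= 14 + 17 - 1
= 30

30


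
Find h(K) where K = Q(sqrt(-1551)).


K = Q(sqrt(-1551)). d mod 4 = 1, so D = disc(K) = d = -1551
h(K) equals the number of primitive reduced positive-definite forms (a, b, c) = a*x^2 + b*x*y + c*y^2 with b^2 - 4ac = D,
where reduced means |b| <= a <= c, with b >= 0 whenever |b| = a or a = c, and primitive means gcd(a, b, c) = 1.
Reduced forces 3a^2 <= |D| = 1551, so 1 <= a <= 22; b must have the parity of D, and c = (b^2 - D)/(4a) must be an integer >= a.
Enumerate a = 1..22, b in [-a, a]:
  a=1: (1, 1, 388)  [1]
  a=2: (2, -1, 194), (2, 1, 194)  [2]
  a=3: (3, 3, 130)  [1]
  a=4: (4, -1, 97), (4, 1, 97)  [2]
  a=5: (5, -3, 78), (5, 3, 78)  [2]
  a=6: (6, -3, 65), (6, 3, 65)  [2]
  a=7: none
  a=8: (8, -7, 50), (8, 7, 50)  [2]
  a=9: none
  a=10: (10, -7, 40), (10, -3, 39), (10, 3, 39), (10, 7, 40)  [4]
  a=11: (11, 11, 38)  [1]
  a=12: (12, -9, 34), (12, 9, 34)  [2]
  a=13: (13, -3, 30), (13, 3, 30)  [2]
  a=14: none
  a=15: (15, -3, 26), (15, 3, 26)  [2]
  a=16: (16, -7, 25), (16, 7, 25)  [2]
  a=17: (17, -9, 24), (17, 9, 24)  [2]
  a=18: none
  a=19: (19, -11, 22), (19, 11, 22)  [2]
  a=20: (20, -17, 23), (20, 7, 20), (20, 17, 23)  [3]
  a=21..22: none
Total reduced forms: 1 + 2 + 1 + 2 + 2 + 2 + 2 + 4 + 1 + 2 + 2 + 2 + 2 + 2 + 2 + 3 = 32
h = 32

32


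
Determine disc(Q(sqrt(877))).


For K = Q(sqrt(d)) with d squarefree: disc(K) = d if d = 1 mod 4, and disc(K) = 4d if d = 2 or 3 mod 4.
Here d = 877, and d mod 4 = 1.
d = 1 mod 4 (O_K = Z[(1+sqrt(d))/2]), so disc(K) = d = 877

877


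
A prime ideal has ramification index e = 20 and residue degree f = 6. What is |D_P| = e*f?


|D_P| = e * f
= 20 * 6
= 120

120


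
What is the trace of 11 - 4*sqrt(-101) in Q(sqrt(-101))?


Tr(a + b*sqrt(d)) = (a + b*sqrt(d)) + (a - b*sqrt(d)) = 2a
= 2 * (11)
= 22

22


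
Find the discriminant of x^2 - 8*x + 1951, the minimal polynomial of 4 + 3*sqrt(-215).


The element 4 + 3*sqrt(-215) has minimal polynomial:
x^2 - 8*x + 1951
Discriminant = (-8)^2 - 4*(1951)
= 64 - 7804
= -7740

-7740


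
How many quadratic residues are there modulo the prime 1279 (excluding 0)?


For prime p, the number of non-zero quadratic residues is (p-1)/2.
= (1279-1)/2
= 639

639


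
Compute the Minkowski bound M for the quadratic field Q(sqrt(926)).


d = 926, d mod 4 = 2, so disc(K) = 4d = 3704; |disc(K)| = 3704
Real quadratic field, so n = 2, s = r2 = 0, r1 = 2
M = (n!/n^n) * (4/pi)^s * sqrt(|disc(K)|) = (2!/2^2) * (4/pi)^0 * sqrt(3704)
= 0.5 * 1.000000 * 60.860496
= 30.4302

30.4302


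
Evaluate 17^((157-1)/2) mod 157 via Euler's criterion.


p = 157 is prime and the exponent is (p-1)/2 = 78, so by Euler's criterion 17^78 = (17/157) = +1 or -1 mod 157.
Compute by square-and-multiply:
  78 = 64 + 8 + 4 + 2 (binary 1001110)
  Repeated squaring mod 157: 17^1 = 17, 17^2 = 132, 17^4 = 154, 17^8 = 9, 17^16 = 81, 17^32 = 124, 17^64 = 147
  17^78 = 17^64 * 17^8 * 17^4 * 17^2 = 147 * 9 * 154 * 132 mod 157
    147 * 9 = 1323 = 67 mod 157
    67 * 154 = 10318 = 113 mod 157
    113 * 132 = 14916 = 1 mod 157
  17^78 = 1 mod 157
Result 1: 17 is a quadratic residue mod 157.
17^78 mod 157 = 1

1


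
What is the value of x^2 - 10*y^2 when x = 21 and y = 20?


x^2 - d*y^2
= 21^2 - 10*20^2
= 441 - 4000
= -3559

-3559


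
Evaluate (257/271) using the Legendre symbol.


p = 271 is prime, so compute (257/271) with the reciprocity algorithm (Jacobi-symbol steps: pull out 2s via (2/n), flip via reciprocity, reduce):
  reciprocity: (257/271) -> +(271/257)
  reduce: (14/257)
  pull out 2: (2/257) = +1  (since 257 mod 8 = 1)
  reciprocity: (7/257) -> +(257/7)
  reduce: (5/7)
  reciprocity: (5/7) -> +(7/5)
  reduce: (2/5)
  pull out 2: (2/5) = -1  (since 5 mod 8 = 5)
  (1/5) = 1
Product of signs = -1
(257/271) = -1

-1


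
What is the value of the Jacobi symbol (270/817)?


Compute (270/817) via quadratic reciprocity:
  pull out 2: (2/817) = +1  (since 817 mod 8 = 1)
  reciprocity: (135/817) -> +(817/135)
  reduce: (7/135)
  reciprocity: (7/135) -> -(135/7)
  reduce: (2/7)
  pull out 2: (2/7) = +1  (since 7 mod 8 = 7)
  (1/7) = 1
Product of signs = -1

-1


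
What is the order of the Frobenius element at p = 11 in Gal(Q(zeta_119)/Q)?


The Frobenius at p in Gal(Q(zeta_n)/Q) = (Z/nZ)* is the class of p, so its order is ord_119(11), the smallest k >= 1 with 11^k = 1 mod 119.
n = 119 = 7 * 17, phi(119) = 96; the order divides phi(n).
Divisors of 96: 1, 2, 3, 4, 6, 8, 12, 16, 24, 32, 48, 96
Repeated squaring mod 119: 11^1 = 11, 11^2 = 2, 11^4 = 4, 11^8 = 16, 11^16 = 18, 11^32 = 86, 11^64 = 18
Test divisors in increasing order:
  k=1: 11^1 = 11 mod 119
  k=2: 11^2 = 2 mod 119
  k=3: 11^3 = 2 * 11 = 22 mod 119
  k=4: 11^4 = 4 mod 119
  k=6: 11^6 = 4 * 2 = 8 mod 119
  k=8: 11^8 = 16 mod 119
  k=12: 11^12 = 16 * 4 = 64 mod 119
  k=16: 11^16 = 18 mod 119
  k=24: 11^24 = 18 * 16 = 50 mod 119
  k=32: 11^32 = 86 mod 119
  k=48: 11^48 = 86 * 18 = 1 mod 119  <- first divisor giving 1
Order = 48

48


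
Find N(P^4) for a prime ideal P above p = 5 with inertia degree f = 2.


N(P^a) = p^(a*f)
= 5^(4*2)
= 5^8
= 390625

390625


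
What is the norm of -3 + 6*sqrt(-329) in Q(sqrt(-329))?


N(a + b*sqrt(d)) = a^2 - d*b^2
= (-3)^2 - (-329)*(6)^2
= 9 + 11844
= 11853

11853


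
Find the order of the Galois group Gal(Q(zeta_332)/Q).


|Gal(Q(zeta_332)/Q)| = phi(332)
= 164

164


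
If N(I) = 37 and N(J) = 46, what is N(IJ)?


N(IJ) = N(I) * N(J)
= 37 * 46
= 1702

1702


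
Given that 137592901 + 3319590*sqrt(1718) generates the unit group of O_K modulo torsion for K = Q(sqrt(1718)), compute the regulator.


epsilon = 137592901 + 3319590*sqrt(1718)
= 2.7519e+08
R = ln(2.7519e+08)
= 19.4330

19.4330


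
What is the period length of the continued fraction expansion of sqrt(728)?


Run the CF algorithm for sqrt(728).
a_0 = floor(sqrt(728)) = 26; set m_0=0, q_0=1.
Recurrence: m' = q*a - m,  q' = (d - m'^2)/q,  a' = floor((a_0 + m')/q').
  step 1: m=26, q=52, a=1
  step 2: m=26, q=1, a=52
a_2 = 2*a_0 = 52, so the period closes here.
sqrt(728) = [26; 1, 52]
Period length = 2

2


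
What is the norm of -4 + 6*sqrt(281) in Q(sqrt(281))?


N(a + b*sqrt(d)) = a^2 - d*b^2
= (-4)^2 - (281)*(6)^2
= 16 - 10116
= -10100

-10100


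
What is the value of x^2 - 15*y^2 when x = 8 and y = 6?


x^2 - d*y^2
= 8^2 - 15*6^2
= 64 - 540
= -476

-476


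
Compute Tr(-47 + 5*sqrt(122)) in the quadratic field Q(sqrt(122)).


Tr(a + b*sqrt(d)) = (a + b*sqrt(d)) + (a - b*sqrt(d)) = 2a
= 2 * (-47)
= -94

-94


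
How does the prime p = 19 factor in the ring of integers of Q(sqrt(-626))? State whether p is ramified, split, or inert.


K = Q(sqrt(-626)). Since d mod 4 = 2, disc(K) = -2504.
Check p | disc: -2504 mod 19 = 4.
p does not divide disc. Compute Legendre symbol (d/p):
1^((19-1)/2) mod 19 = 1
(d/p) = 1, so p splits: (p) = P*P' with e=1, f=1, g=2.
Therefore p is split.

split


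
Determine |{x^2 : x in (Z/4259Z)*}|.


For prime p, the number of non-zero quadratic residues is (p-1)/2.
= (4259-1)/2
= 2129

2129


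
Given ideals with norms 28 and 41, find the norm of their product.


N(IJ) = N(I) * N(J)
= 28 * 41
= 1148

1148


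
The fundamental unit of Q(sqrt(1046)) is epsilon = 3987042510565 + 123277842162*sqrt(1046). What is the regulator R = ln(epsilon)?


epsilon = 3987042510565 + 123277842162*sqrt(1046)
= 7.9741e+12
R = ln(7.9741e+12)
= 29.7072

29.7072


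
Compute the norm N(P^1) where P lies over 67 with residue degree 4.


N(P^a) = p^(a*f)
= 67^(1*4)
= 67^4
= 20151121

20151121


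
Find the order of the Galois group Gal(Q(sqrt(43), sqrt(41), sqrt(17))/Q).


The 3 square roots of distinct primes are multiplicatively independent over Q,
so [K:Q] = 2^3 and Gal(K/Q) is isomorphic to (Z/2Z)^3.
|Gal| = 2^3 = 8

8


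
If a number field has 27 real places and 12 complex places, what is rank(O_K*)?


By Dirichlet's unit theorem:
rank = r1 + r2 - 1
= 27 + 12 - 1
= 38

38


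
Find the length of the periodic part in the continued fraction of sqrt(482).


Run the CF algorithm for sqrt(482).
a_0 = floor(sqrt(482)) = 21; set m_0=0, q_0=1.
Recurrence: m' = q*a - m,  q' = (d - m'^2)/q,  a' = floor((a_0 + m')/q').
  step 1: m=21, q=41, a=1
  step 2: m=20, q=2, a=20
  step 3: m=20, q=41, a=1
  step 4: m=21, q=1, a=42
a_4 = 2*a_0 = 42, so the period closes here.
sqrt(482) = [21; 1, 20, 1, 42]
Period length = 4

4


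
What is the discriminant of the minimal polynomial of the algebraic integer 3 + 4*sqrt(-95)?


The element 3 + 4*sqrt(-95) has minimal polynomial:
x^2 - 6*x + 1529
Discriminant = (-6)^2 - 4*(1529)
= 36 - 6116
= -6080

-6080


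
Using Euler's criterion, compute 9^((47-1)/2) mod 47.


p = 47 is prime and the exponent is (p-1)/2 = 23, so by Euler's criterion 9^23 = (9/47) = +1 or -1 mod 47.
Compute by square-and-multiply:
  23 = 16 + 4 + 2 + 1 (binary 10111)
  Repeated squaring mod 47: 9^1 = 9, 9^2 = 34, 9^4 = 28, 9^8 = 32, 9^16 = 37
  9^23 = 9^16 * 9^4 * 9^2 * 9^1 = 37 * 28 * 34 * 9 mod 47
    37 * 28 = 1036 = 2 mod 47
    2 * 34 = 68 = 21 mod 47
    21 * 9 = 189 = 1 mod 47
  9^23 = 1 mod 47
Result 1: 9 is a quadratic residue mod 47.
9^23 mod 47 = 1

1


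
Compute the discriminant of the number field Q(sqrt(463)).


For K = Q(sqrt(d)) with d squarefree: disc(K) = d if d = 1 mod 4, and disc(K) = 4d if d = 2 or 3 mod 4.
Here d = 463, and d mod 4 = 3.
d = 3 mod 4, not 1 (O_K = Z[sqrt(d)]), so disc(K) = 4d = 4 * (463) = 1852

1852


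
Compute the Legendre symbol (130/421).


p = 421 is prime, so compute (130/421) with the reciprocity algorithm (Jacobi-symbol steps: pull out 2s via (2/n), flip via reciprocity, reduce):
  pull out 2: (2/421) = -1  (since 421 mod 8 = 5)
  reciprocity: (65/421) -> +(421/65)
  reduce: (31/65)
  reciprocity: (31/65) -> +(65/31)
  reduce: (3/31)
  reciprocity: (3/31) -> -(31/3)
  reduce: (1/3)
  (1/3) = 1
Product of signs = 1
(130/421) = 1

1


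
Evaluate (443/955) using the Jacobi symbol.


Compute (443/955) via quadratic reciprocity:
  reciprocity: (443/955) -> -(955/443)
  reduce: (69/443)
  reciprocity: (69/443) -> +(443/69)
  reduce: (29/69)
  reciprocity: (29/69) -> +(69/29)
  reduce: (11/29)
  reciprocity: (11/29) -> +(29/11)
  reduce: (7/11)
  reciprocity: (7/11) -> -(11/7)
  reduce: (4/7)
  pull out 2: (2/7) = +1  (since 7 mod 8 = 7)
  pull out 2: (2/7) = +1  (since 7 mod 8 = 7)
  (1/7) = 1
Product of signs = 1

1


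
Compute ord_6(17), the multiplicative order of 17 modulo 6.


We want ord_6(17), the smallest k >= 1 with 17^k = 1 mod 6.
n = 6 = 2 * 3, phi(6) = 2; the order divides phi(n).
Divisors of 2: 1, 2
Repeated squaring mod 6: 17^1 = 5, 17^2 = 1
Test divisors in increasing order:
  k=1: 17^1 = 5 mod 6
  k=2: 17^2 = 1 mod 6  <- first divisor giving 1
Order = 2

2


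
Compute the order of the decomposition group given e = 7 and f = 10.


|D_P| = e * f
= 7 * 10
= 70

70


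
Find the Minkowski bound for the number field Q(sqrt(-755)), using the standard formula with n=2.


d = -755, d mod 4 = 1, so disc(K) = d = -755; |disc(K)| = 755
Imaginary quadratic field, so n = 2, s = r2 = 1, r1 = 0
M = (n!/n^n) * (4/pi)^s * sqrt(|disc(K)|) = (2!/2^2) * (4/pi)^1 * sqrt(755)
= 0.5 * 1.273240 * 27.477263
= 17.4926

17.4926


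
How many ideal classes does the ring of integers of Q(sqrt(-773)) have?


K = Q(sqrt(-773)). d mod 4 = 3, so D = disc(K) = 4d = -3092
h(K) equals the number of primitive reduced positive-definite forms (a, b, c) = a*x^2 + b*x*y + c*y^2 with b^2 - 4ac = D,
where reduced means |b| <= a <= c, with b >= 0 whenever |b| = a or a = c, and primitive means gcd(a, b, c) = 1.
Reduced forces 3a^2 <= |D| = 3092, so 1 <= a <= 32; b must have the parity of D, and c = (b^2 - D)/(4a) must be an integer >= a.
Enumerate a = 1..32, b in [-a, a]:
  a=1: (1, 0, 773)  [1]
  a=2: (2, 2, 387)  [1]
  a=3: (3, -2, 258), (3, 2, 258)  [2]
  a=4..5: none
  a=6: (6, -2, 129), (6, 2, 129)  [2]
  a=7: (7, -4, 111), (7, 4, 111)  [2]
  a=8: none
  a=9: (9, -2, 86), (9, 2, 86)  [2]
  a=10..13: none
  a=14: (14, -10, 57), (14, 10, 57)  [2]
  a=15..16: none
  a=17: (17, -6, 46), (17, 6, 46)  [2]
  a=18: (18, -2, 43), (18, 2, 43)  [2]
  a=19: (19, -10, 42), (19, 10, 42)  [2]
  a=20: none
  a=21: (21, -10, 38), (21, -4, 37), (21, 4, 37), (21, 10, 38)  [4]
  a=22: none
  a=23: (23, -6, 34), (23, 6, 34)  [2]
  a=24..26: none
  a=27: (27, -16, 31), (27, 16, 31)  [2]
  a=28..32: none
Total reduced forms: 1 + 1 + 2 + 2 + 2 + 2 + 2 + 2 + 2 + 2 + 4 + 2 + 2 = 26
h = 26

26


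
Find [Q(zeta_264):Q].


The degree equals Euler's totient phi(264).
264 = 2^3 * 3 * 11
phi(264) = 80

80


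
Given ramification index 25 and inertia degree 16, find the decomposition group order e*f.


|D_P| = e * f
= 25 * 16
= 400

400


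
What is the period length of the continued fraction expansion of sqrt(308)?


Run the CF algorithm for sqrt(308).
a_0 = floor(sqrt(308)) = 17; set m_0=0, q_0=1.
Recurrence: m' = q*a - m,  q' = (d - m'^2)/q,  a' = floor((a_0 + m')/q').
  step 1: m=17, q=19, a=1
  step 2: m=2, q=16, a=1
  step 3: m=14, q=7, a=4
  step 4: m=14, q=16, a=1
  step 5: m=2, q=19, a=1
  step 6: m=17, q=1, a=34
a_6 = 2*a_0 = 34, so the period closes here.
sqrt(308) = [17; 1, 1, 4, 1, 1, 34]
Period length = 6

6


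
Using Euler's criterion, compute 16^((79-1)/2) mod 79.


p = 79 is prime and the exponent is (p-1)/2 = 39, so by Euler's criterion 16^39 = (16/79) = +1 or -1 mod 79.
Compute by square-and-multiply:
  39 = 32 + 4 + 2 + 1 (binary 100111)
  Repeated squaring mod 79: 16^1 = 16, 16^2 = 19, 16^4 = 45, 16^8 = 50, 16^16 = 51, 16^32 = 73
  16^39 = 16^32 * 16^4 * 16^2 * 16^1 = 73 * 45 * 19 * 16 mod 79
    73 * 45 = 3285 = 46 mod 79
    46 * 19 = 874 = 5 mod 79
    5 * 16 = 80 = 1 mod 79
  16^39 = 1 mod 79
Result 1: 16 is a quadratic residue mod 79.
16^39 mod 79 = 1

1


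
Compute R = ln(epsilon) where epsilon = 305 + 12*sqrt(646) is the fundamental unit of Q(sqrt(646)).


epsilon = 305 + 12*sqrt(646)
= 609.9984
R = ln(609.9984)
= 6.4135

6.4135


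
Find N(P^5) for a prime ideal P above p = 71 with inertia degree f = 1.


N(P^a) = p^(a*f)
= 71^(5*1)
= 71^5
= 1804229351

1804229351


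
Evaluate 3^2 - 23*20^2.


x^2 - d*y^2
= 3^2 - 23*20^2
= 9 - 9200
= -9191

-9191


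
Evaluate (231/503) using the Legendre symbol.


p = 503 is prime, so compute (231/503) with the reciprocity algorithm (Jacobi-symbol steps: pull out 2s via (2/n), flip via reciprocity, reduce):
  reciprocity: (231/503) -> -(503/231)
  reduce: (41/231)
  reciprocity: (41/231) -> +(231/41)
  reduce: (26/41)
  pull out 2: (2/41) = +1  (since 41 mod 8 = 1)
  reciprocity: (13/41) -> +(41/13)
  reduce: (2/13)
  pull out 2: (2/13) = -1  (since 13 mod 8 = 5)
  (1/13) = 1
Product of signs = 1
(231/503) = 1

1


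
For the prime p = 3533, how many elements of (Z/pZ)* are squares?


For prime p, the number of non-zero quadratic residues is (p-1)/2.
= (3533-1)/2
= 1766

1766


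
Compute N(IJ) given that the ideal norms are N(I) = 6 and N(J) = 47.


N(IJ) = N(I) * N(J)
= 6 * 47
= 282

282


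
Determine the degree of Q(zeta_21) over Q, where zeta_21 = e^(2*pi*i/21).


The degree equals Euler's totient phi(21).
21 = 3 * 7
phi(21) = 12

12


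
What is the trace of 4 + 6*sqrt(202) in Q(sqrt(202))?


Tr(a + b*sqrt(d)) = (a + b*sqrt(d)) + (a - b*sqrt(d)) = 2a
= 2 * (4)
= 8

8


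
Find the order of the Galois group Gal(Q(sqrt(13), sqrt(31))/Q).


The 2 square roots of distinct primes are multiplicatively independent over Q,
so [K:Q] = 2^2 and Gal(K/Q) is isomorphic to (Z/2Z)^2.
|Gal| = 2^2 = 4

4


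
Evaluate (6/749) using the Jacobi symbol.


Compute (6/749) via quadratic reciprocity:
  pull out 2: (2/749) = -1  (since 749 mod 8 = 5)
  reciprocity: (3/749) -> +(749/3)
  reduce: (2/3)
  pull out 2: (2/3) = -1  (since 3 mod 8 = 3)
  (1/3) = 1
Product of signs = 1

1


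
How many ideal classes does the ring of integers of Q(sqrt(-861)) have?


K = Q(sqrt(-861)). d mod 4 = 3, so D = disc(K) = 4d = -3444
h(K) equals the number of primitive reduced positive-definite forms (a, b, c) = a*x^2 + b*x*y + c*y^2 with b^2 - 4ac = D,
where reduced means |b| <= a <= c, with b >= 0 whenever |b| = a or a = c, and primitive means gcd(a, b, c) = 1.
Reduced forces 3a^2 <= |D| = 3444, so 1 <= a <= 33; b must have the parity of D, and c = (b^2 - D)/(4a) must be an integer >= a.
Enumerate a = 1..33, b in [-a, a]:
  a=1: (1, 0, 861)  [1]
  a=2: (2, 2, 431)  [1]
  a=3: (3, 0, 287)  [1]
  a=4: none
  a=5: (5, -4, 173), (5, 4, 173)  [2]
  a=6: (6, 6, 145)  [1]
  a=7: (7, 0, 123)  [1]
  a=8..9: none
  a=10: (10, -6, 87), (10, 6, 87)  [2]
  a=11..12: none
  a=13: (13, -12, 69), (13, 12, 69)  [2]
  a=14: (14, 14, 65)  [1]
  a=15: (15, -6, 58), (15, 6, 58)  [2]
  a=16..20: none
  a=21: (21, 0, 41)  [1]
  a=22: none
  a=23: (23, -12, 39), (23, 12, 39)  [2]
  a=24: none
  a=25: (25, -16, 37), (25, 16, 37)  [2]
  a=26: (26, -14, 35), (26, 14, 35)  [2]
  a=27..28: none
  a=29: (29, -6, 30), (29, 6, 30)  [2]
  a=30: none
  a=31: (31, 20, 31)  [1]
  a=32..33: none
Total reduced forms: 1 + 1 + 1 + 2 + 1 + 1 + 2 + 2 + 1 + 2 + 1 + 2 + 2 + 2 + 2 + 1 = 24
h = 24

24


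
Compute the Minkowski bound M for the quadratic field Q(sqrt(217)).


d = 217, d mod 4 = 1, so disc(K) = d = 217; |disc(K)| = 217
Real quadratic field, so n = 2, s = r2 = 0, r1 = 2
M = (n!/n^n) * (4/pi)^s * sqrt(|disc(K)|) = (2!/2^2) * (4/pi)^0 * sqrt(217)
= 0.5 * 1.000000 * 14.730920
= 7.3655

7.3655


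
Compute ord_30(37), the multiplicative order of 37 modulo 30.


We want ord_30(37), the smallest k >= 1 with 37^k = 1 mod 30.
n = 30 = 2 * 3 * 5, phi(30) = 8; the order divides phi(n).
Divisors of 8: 1, 2, 4, 8
Repeated squaring mod 30: 37^1 = 7, 37^2 = 19, 37^4 = 1, 37^8 = 1
Test divisors in increasing order:
  k=1: 37^1 = 7 mod 30
  k=2: 37^2 = 19 mod 30
  k=4: 37^4 = 1 mod 30  <- first divisor giving 1
Order = 4

4


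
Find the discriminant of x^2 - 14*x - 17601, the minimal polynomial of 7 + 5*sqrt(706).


The element 7 + 5*sqrt(706) has minimal polynomial:
x^2 - 14*x - 17601
Discriminant = (-14)^2 - 4*(-17601)
= 196 + 70404
= 70600

70600


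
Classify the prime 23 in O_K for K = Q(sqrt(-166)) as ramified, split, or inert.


K = Q(sqrt(-166)). Since d mod 4 = 2, disc(K) = -664.
Check p | disc: -664 mod 23 = 3.
p does not divide disc. Compute Legendre symbol (d/p):
18^((23-1)/2) mod 23 = 1
(d/p) = 1, so p splits: (p) = P*P' with e=1, f=1, g=2.
Therefore p is split.

split


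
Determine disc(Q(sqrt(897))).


For K = Q(sqrt(d)) with d squarefree: disc(K) = d if d = 1 mod 4, and disc(K) = 4d if d = 2 or 3 mod 4.
Here d = 897, and d mod 4 = 1.
d = 1 mod 4 (O_K = Z[(1+sqrt(d))/2]), so disc(K) = d = 897

897


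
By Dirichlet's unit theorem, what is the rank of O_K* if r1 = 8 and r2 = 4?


By Dirichlet's unit theorem:
rank = r1 + r2 - 1
= 8 + 4 - 1
= 11

11


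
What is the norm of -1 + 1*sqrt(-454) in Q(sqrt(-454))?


N(a + b*sqrt(d)) = a^2 - d*b^2
= (-1)^2 - (-454)*(1)^2
= 1 + 454
= 455

455


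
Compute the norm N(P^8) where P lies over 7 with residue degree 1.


N(P^a) = p^(a*f)
= 7^(8*1)
= 7^8
= 5764801

5764801


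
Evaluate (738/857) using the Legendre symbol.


p = 857 is prime, so compute (738/857) with the reciprocity algorithm (Jacobi-symbol steps: pull out 2s via (2/n), flip via reciprocity, reduce):
  pull out 2: (2/857) = +1  (since 857 mod 8 = 1)
  reciprocity: (369/857) -> +(857/369)
  reduce: (119/369)
  reciprocity: (119/369) -> +(369/119)
  reduce: (12/119)
  pull out 2: (2/119) = +1  (since 119 mod 8 = 7)
  pull out 2: (2/119) = +1  (since 119 mod 8 = 7)
  reciprocity: (3/119) -> -(119/3)
  reduce: (2/3)
  pull out 2: (2/3) = -1  (since 3 mod 8 = 3)
  (1/3) = 1
Product of signs = 1
(738/857) = 1

1


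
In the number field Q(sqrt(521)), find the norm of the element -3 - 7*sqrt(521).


N(a + b*sqrt(d)) = a^2 - d*b^2
= (-3)^2 - (521)*(-7)^2
= 9 - 25529
= -25520

-25520


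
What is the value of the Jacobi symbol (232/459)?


Compute (232/459) via quadratic reciprocity:
  pull out 2: (2/459) = -1  (since 459 mod 8 = 3)
  pull out 2: (2/459) = -1  (since 459 mod 8 = 3)
  pull out 2: (2/459) = -1  (since 459 mod 8 = 3)
  reciprocity: (29/459) -> +(459/29)
  reduce: (24/29)
  pull out 2: (2/29) = -1  (since 29 mod 8 = 5)
  pull out 2: (2/29) = -1  (since 29 mod 8 = 5)
  pull out 2: (2/29) = -1  (since 29 mod 8 = 5)
  reciprocity: (3/29) -> +(29/3)
  reduce: (2/3)
  pull out 2: (2/3) = -1  (since 3 mod 8 = 3)
  (1/3) = 1
Product of signs = -1

-1


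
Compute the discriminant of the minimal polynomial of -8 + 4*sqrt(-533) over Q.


The element -8 + 4*sqrt(-533) has minimal polynomial:
x^2 + 16*x + 8592
Discriminant = (16)^2 - 4*(8592)
= 256 - 34368
= -34112

-34112


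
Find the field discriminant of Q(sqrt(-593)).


For K = Q(sqrt(d)) with d squarefree: disc(K) = d if d = 1 mod 4, and disc(K) = 4d if d = 2 or 3 mod 4.
Here d = -593, and d mod 4 = 3.
d = 3 mod 4, not 1 (O_K = Z[sqrt(d)]), so disc(K) = 4d = 4 * (-593) = -2372

-2372


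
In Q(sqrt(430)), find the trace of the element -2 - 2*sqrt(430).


Tr(a + b*sqrt(d)) = (a + b*sqrt(d)) + (a - b*sqrt(d)) = 2a
= 2 * (-2)
= -4

-4


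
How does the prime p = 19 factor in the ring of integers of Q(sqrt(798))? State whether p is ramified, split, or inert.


K = Q(sqrt(798)). Since d mod 4 = 2, disc(K) = 3192.
Check p | disc: 3192 mod 19 = 0.
p divides disc, so p ramifies: (p) = P^2 with e=2, f=1, g=1.
Therefore p is ramified.

ramified


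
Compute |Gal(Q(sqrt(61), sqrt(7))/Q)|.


The 2 square roots of distinct primes are multiplicatively independent over Q,
so [K:Q] = 2^2 and Gal(K/Q) is isomorphic to (Z/2Z)^2.
|Gal| = 2^2 = 4

4


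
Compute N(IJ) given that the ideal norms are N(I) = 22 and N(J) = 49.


N(IJ) = N(I) * N(J)
= 22 * 49
= 1078

1078


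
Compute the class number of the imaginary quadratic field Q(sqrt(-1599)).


K = Q(sqrt(-1599)). d mod 4 = 1, so D = disc(K) = d = -1599
h(K) equals the number of primitive reduced positive-definite forms (a, b, c) = a*x^2 + b*x*y + c*y^2 with b^2 - 4ac = D,
where reduced means |b| <= a <= c, with b >= 0 whenever |b| = a or a = c, and primitive means gcd(a, b, c) = 1.
Reduced forces 3a^2 <= |D| = 1599, so 1 <= a <= 23; b must have the parity of D, and c = (b^2 - D)/(4a) must be an integer >= a.
Enumerate a = 1..23, b in [-a, a]:
  a=1: (1, 1, 400)  [1]
  a=2: (2, -1, 200), (2, 1, 200)  [2]
  a=3: (3, 3, 134)  [1]
  a=4: (4, -1, 100), (4, 1, 100)  [2]
  a=5: (5, -1, 80), (5, 1, 80)  [2]
  a=6: (6, -3, 67), (6, 3, 67)  [2]
  a=7: (7, -5, 58), (7, 5, 58)  [2]
  a=8: (8, -1, 50), (8, 1, 50)  [2]
  a=9: none
  a=10: (10, -9, 42), (10, -1, 40), (10, 1, 40), (10, 9, 42)  [4]
  a=11: none
  a=12: (12, -9, 35), (12, 9, 35)  [2]
  a=13: (13, 13, 34)  [1]
  a=14: (14, -9, 30), (14, -5, 29), (14, 5, 29), (14, 9, 30)  [4]
  a=15: (15, -9, 28), (15, 9, 28)  [2]
  a=16: (16, -1, 25), (16, 1, 25)  [2]
  a=17: (17, -13, 26), (17, 13, 26)  [2]
  a=18: none
  a=19: (19, -15, 24), (19, 15, 24)  [2]
  a=20: (20, -9, 21), (20, 1, 20), (20, 9, 21)  [3]
  a=21..23: none
Total reduced forms: 1 + 2 + 1 + 2 + 2 + 2 + 2 + 2 + 4 + 2 + 1 + 4 + 2 + 2 + 2 + 2 + 3 = 36
h = 36

36


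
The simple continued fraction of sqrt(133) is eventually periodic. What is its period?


Run the CF algorithm for sqrt(133).
a_0 = floor(sqrt(133)) = 11; set m_0=0, q_0=1.
Recurrence: m' = q*a - m,  q' = (d - m'^2)/q,  a' = floor((a_0 + m')/q').
  step 1: m=11, q=12, a=1
  step 2: m=1, q=11, a=1
  step 3: m=10, q=3, a=7
  step 4: m=11, q=4, a=5
  step 5: m=9, q=13, a=1
  step 6: m=4, q=9, a=1
  step 7: m=5, q=12, a=1
  step 8: m=7, q=7, a=2
  step 9: m=7, q=12, a=1
  step 10: m=5, q=9, a=1
  step 11: m=4, q=13, a=1
  step 12: m=9, q=4, a=5
  step 13: m=11, q=3, a=7
  step 14: m=10, q=11, a=1
  step 15: m=1, q=12, a=1
  step 16: m=11, q=1, a=22
a_16 = 2*a_0 = 22, so the period closes here.
sqrt(133) = [11; 1, 1, 7, 5, 1, 1, 1, 2, 1, 1, 1, 5, 7, 1, 1, 22]
Period length = 16

16


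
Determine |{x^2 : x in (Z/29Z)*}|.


For prime p, the number of non-zero quadratic residues is (p-1)/2.
= (29-1)/2
= 14

14


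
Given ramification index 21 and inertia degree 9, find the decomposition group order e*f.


|D_P| = e * f
= 21 * 9
= 189

189


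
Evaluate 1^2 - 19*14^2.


x^2 - d*y^2
= 1^2 - 19*14^2
= 1 - 3724
= -3723

-3723


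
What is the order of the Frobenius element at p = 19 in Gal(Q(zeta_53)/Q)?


The Frobenius at p in Gal(Q(zeta_n)/Q) = (Z/nZ)* is the class of p, so its order is ord_53(19), the smallest k >= 1 with 19^k = 1 mod 53.
n = 53 = 53, phi(53) = 52; the order divides phi(n).
Divisors of 52: 1, 2, 4, 13, 26, 52
Repeated squaring mod 53: 19^1 = 19, 19^2 = 43, 19^4 = 47, 19^8 = 36, 19^16 = 24, 19^32 = 46
Test divisors in increasing order:
  k=1: 19^1 = 19 mod 53
  k=2: 19^2 = 43 mod 53
  k=4: 19^4 = 47 mod 53
  k=13: 19^13 = 36 * 47 * 19 = 30 mod 53
  k=26: 19^26 = 24 * 36 * 43 = 52 mod 53
  k=52: 19^52 = 46 * 24 * 47 = 1 mod 53  <- first divisor giving 1
Order = 52

52


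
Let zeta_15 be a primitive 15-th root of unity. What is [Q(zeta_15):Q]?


The degree equals Euler's totient phi(15).
15 = 3 * 5
phi(15) = 8

8


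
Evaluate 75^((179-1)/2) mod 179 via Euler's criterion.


p = 179 is prime and the exponent is (p-1)/2 = 89, so by Euler's criterion 75^89 = (75/179) = +1 or -1 mod 179.
Compute by square-and-multiply:
  89 = 64 + 16 + 8 + 1 (binary 1011001)
  Repeated squaring mod 179: 75^1 = 75, 75^2 = 76, 75^4 = 48, 75^8 = 156, 75^16 = 171, 75^32 = 64, 75^64 = 158
  75^89 = 75^64 * 75^16 * 75^8 * 75^1 = 158 * 171 * 156 * 75 mod 179
    158 * 171 = 27018 = 168 mod 179
    168 * 156 = 26208 = 74 mod 179
    74 * 75 = 5550 = 1 mod 179
  75^89 = 1 mod 179
Result 1: 75 is a quadratic residue mod 179.
75^89 mod 179 = 1

1


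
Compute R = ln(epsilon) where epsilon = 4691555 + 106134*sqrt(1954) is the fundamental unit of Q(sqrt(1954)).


epsilon = 4691555 + 106134*sqrt(1954)
= 9.3831e+06
R = ln(9.3831e+06)
= 16.0544

16.0544


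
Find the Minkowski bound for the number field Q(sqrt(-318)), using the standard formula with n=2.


d = -318, d mod 4 = 2, so disc(K) = 4d = -1272; |disc(K)| = 1272
Imaginary quadratic field, so n = 2, s = r2 = 1, r1 = 0
M = (n!/n^n) * (4/pi)^s * sqrt(|disc(K)|) = (2!/2^2) * (4/pi)^1 * sqrt(1272)
= 0.5 * 1.273240 * 35.665109
= 22.7051

22.7051


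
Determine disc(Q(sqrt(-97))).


For K = Q(sqrt(d)) with d squarefree: disc(K) = d if d = 1 mod 4, and disc(K) = 4d if d = 2 or 3 mod 4.
Here d = -97, and d mod 4 = 3.
d = 3 mod 4, not 1 (O_K = Z[sqrt(d)]), so disc(K) = 4d = 4 * (-97) = -388

-388


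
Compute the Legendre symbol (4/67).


p = 67 is prime, so compute (4/67) with the reciprocity algorithm (Jacobi-symbol steps: pull out 2s via (2/n), flip via reciprocity, reduce):
  pull out 2: (2/67) = -1  (since 67 mod 8 = 3)
  pull out 2: (2/67) = -1  (since 67 mod 8 = 3)
  (1/67) = 1
Product of signs = 1
(4/67) = 1

1


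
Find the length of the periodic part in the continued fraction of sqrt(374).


Run the CF algorithm for sqrt(374).
a_0 = floor(sqrt(374)) = 19; set m_0=0, q_0=1.
Recurrence: m' = q*a - m,  q' = (d - m'^2)/q,  a' = floor((a_0 + m')/q').
  step 1: m=19, q=13, a=2
  step 2: m=7, q=25, a=1
  step 3: m=18, q=2, a=18
  step 4: m=18, q=25, a=1
  step 5: m=7, q=13, a=2
  step 6: m=19, q=1, a=38
a_6 = 2*a_0 = 38, so the period closes here.
sqrt(374) = [19; 2, 1, 18, 1, 2, 38]
Period length = 6

6


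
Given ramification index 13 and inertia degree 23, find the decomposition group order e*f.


|D_P| = e * f
= 13 * 23
= 299

299


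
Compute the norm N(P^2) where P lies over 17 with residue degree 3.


N(P^a) = p^(a*f)
= 17^(2*3)
= 17^6
= 24137569

24137569


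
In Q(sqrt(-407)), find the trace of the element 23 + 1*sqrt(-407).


Tr(a + b*sqrt(d)) = (a + b*sqrt(d)) + (a - b*sqrt(d)) = 2a
= 2 * (23)
= 46

46


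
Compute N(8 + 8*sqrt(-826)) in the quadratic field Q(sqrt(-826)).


N(a + b*sqrt(d)) = a^2 - d*b^2
= (8)^2 - (-826)*(8)^2
= 64 + 52864
= 52928

52928


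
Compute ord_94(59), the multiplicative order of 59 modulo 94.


We want ord_94(59), the smallest k >= 1 with 59^k = 1 mod 94.
n = 94 = 2 * 47, phi(94) = 46; the order divides phi(n).
Divisors of 46: 1, 2, 23, 46
Repeated squaring mod 94: 59^1 = 59, 59^2 = 3, 59^4 = 9, 59^8 = 81, 59^16 = 75, 59^32 = 79
Test divisors in increasing order:
  k=1: 59^1 = 59 mod 94
  k=2: 59^2 = 3 mod 94
  k=23: 59^23 = 75 * 9 * 3 * 59 = 1 mod 94  <- first divisor giving 1
Order = 23

23


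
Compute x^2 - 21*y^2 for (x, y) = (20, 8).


x^2 - d*y^2
= 20^2 - 21*8^2
= 400 - 1344
= -944

-944


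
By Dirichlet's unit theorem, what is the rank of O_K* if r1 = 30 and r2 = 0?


By Dirichlet's unit theorem:
rank = r1 + r2 - 1
= 30 + 0 - 1
= 29

29


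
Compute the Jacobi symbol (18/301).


Compute (18/301) via quadratic reciprocity:
  pull out 2: (2/301) = -1  (since 301 mod 8 = 5)
  reciprocity: (9/301) -> +(301/9)
  reduce: (4/9)
  pull out 2: (2/9) = +1  (since 9 mod 8 = 1)
  pull out 2: (2/9) = +1  (since 9 mod 8 = 1)
  (1/9) = 1
Product of signs = -1

-1


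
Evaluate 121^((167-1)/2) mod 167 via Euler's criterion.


p = 167 is prime and the exponent is (p-1)/2 = 83, so by Euler's criterion 121^83 = (121/167) = +1 or -1 mod 167.
Compute by square-and-multiply:
  83 = 64 + 16 + 2 + 1 (binary 1010011)
  Repeated squaring mod 167: 121^1 = 121, 121^2 = 112, 121^4 = 19, 121^8 = 27, 121^16 = 61, 121^32 = 47, 121^64 = 38
  121^83 = 121^64 * 121^16 * 121^2 * 121^1 = 38 * 61 * 112 * 121 mod 167
    38 * 61 = 2318 = 147 mod 167
    147 * 112 = 16464 = 98 mod 167
    98 * 121 = 11858 = 1 mod 167
  121^83 = 1 mod 167
Result 1: 121 is a quadratic residue mod 167.
121^83 mod 167 = 1

1


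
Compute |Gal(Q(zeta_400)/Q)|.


|Gal(Q(zeta_400)/Q)| = phi(400)
= 160

160


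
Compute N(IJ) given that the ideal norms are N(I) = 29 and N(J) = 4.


N(IJ) = N(I) * N(J)
= 29 * 4
= 116

116


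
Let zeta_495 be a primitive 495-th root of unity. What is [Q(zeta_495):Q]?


The degree equals Euler's totient phi(495).
495 = 3^2 * 5 * 11
phi(495) = 240

240


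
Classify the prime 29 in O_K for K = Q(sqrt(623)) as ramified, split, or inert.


K = Q(sqrt(623)). Since d mod 4 = 3, disc(K) = 2492.
Check p | disc: 2492 mod 29 = 27.
p does not divide disc. Compute Legendre symbol (d/p):
14^((29-1)/2) mod 29 = -1
(d/p) = -1, so p is inert: (p) stays prime with e=1, f=2, g=1.
Therefore p is inert.

inert


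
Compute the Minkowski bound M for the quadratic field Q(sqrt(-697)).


d = -697, d mod 4 = 3, so disc(K) = 4d = -2788; |disc(K)| = 2788
Imaginary quadratic field, so n = 2, s = r2 = 1, r1 = 0
M = (n!/n^n) * (4/pi)^s * sqrt(|disc(K)|) = (2!/2^2) * (4/pi)^1 * sqrt(2788)
= 0.5 * 1.273240 * 52.801515
= 33.6145

33.6145


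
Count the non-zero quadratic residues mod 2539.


For prime p, the number of non-zero quadratic residues is (p-1)/2.
= (2539-1)/2
= 1269

1269


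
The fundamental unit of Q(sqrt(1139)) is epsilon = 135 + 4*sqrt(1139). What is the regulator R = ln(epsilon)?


epsilon = 135 + 4*sqrt(1139)
= 269.9963
R = ln(269.9963)
= 5.5984

5.5984


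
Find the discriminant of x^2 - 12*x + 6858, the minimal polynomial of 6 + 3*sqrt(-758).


The element 6 + 3*sqrt(-758) has minimal polynomial:
x^2 - 12*x + 6858
Discriminant = (-12)^2 - 4*(6858)
= 144 - 27432
= -27288

-27288


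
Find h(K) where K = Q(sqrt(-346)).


K = Q(sqrt(-346)). d mod 4 = 2, so D = disc(K) = 4d = -1384
h(K) equals the number of primitive reduced positive-definite forms (a, b, c) = a*x^2 + b*x*y + c*y^2 with b^2 - 4ac = D,
where reduced means |b| <= a <= c, with b >= 0 whenever |b| = a or a = c, and primitive means gcd(a, b, c) = 1.
Reduced forces 3a^2 <= |D| = 1384, so 1 <= a <= 21; b must have the parity of D, and c = (b^2 - D)/(4a) must be an integer >= a.
Enumerate a = 1..21, b in [-a, a]:
  a=1: (1, 0, 346)  [1]
  a=2: (2, 0, 173)  [1]
  a=3..4: none
  a=5: (5, -4, 70), (5, 4, 70)  [2]
  a=6: none
  a=7: (7, -4, 50), (7, 4, 50)  [2]
  a=8..9: none
  a=10: (10, -4, 35), (10, 4, 35)  [2]
  a=11..13: none
  a=14: (14, -4, 25), (14, 4, 25)  [2]
  a=15..21: none
Total reduced forms: 1 + 1 + 2 + 2 + 2 + 2 = 10
h = 10

10


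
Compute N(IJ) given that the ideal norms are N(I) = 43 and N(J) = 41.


N(IJ) = N(I) * N(J)
= 43 * 41
= 1763

1763


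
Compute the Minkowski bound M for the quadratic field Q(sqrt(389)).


d = 389, d mod 4 = 1, so disc(K) = d = 389; |disc(K)| = 389
Real quadratic field, so n = 2, s = r2 = 0, r1 = 2
M = (n!/n^n) * (4/pi)^s * sqrt(|disc(K)|) = (2!/2^2) * (4/pi)^0 * sqrt(389)
= 0.5 * 1.000000 * 19.723083
= 9.8615

9.8615


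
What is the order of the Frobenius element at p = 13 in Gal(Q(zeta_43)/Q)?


The Frobenius at p in Gal(Q(zeta_n)/Q) = (Z/nZ)* is the class of p, so its order is ord_43(13), the smallest k >= 1 with 13^k = 1 mod 43.
n = 43 = 43, phi(43) = 42; the order divides phi(n).
Divisors of 42: 1, 2, 3, 6, 7, 14, 21, 42
Repeated squaring mod 43: 13^1 = 13, 13^2 = 40, 13^4 = 9, 13^8 = 38, 13^16 = 25, 13^32 = 23
Test divisors in increasing order:
  k=1: 13^1 = 13 mod 43
  k=2: 13^2 = 40 mod 43
  k=3: 13^3 = 40 * 13 = 4 mod 43
  k=6: 13^6 = 9 * 40 = 16 mod 43
  k=7: 13^7 = 9 * 40 * 13 = 36 mod 43
  k=14: 13^14 = 38 * 9 * 40 = 6 mod 43
  k=21: 13^21 = 25 * 9 * 13 = 1 mod 43  <- first divisor giving 1
Order = 21

21
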